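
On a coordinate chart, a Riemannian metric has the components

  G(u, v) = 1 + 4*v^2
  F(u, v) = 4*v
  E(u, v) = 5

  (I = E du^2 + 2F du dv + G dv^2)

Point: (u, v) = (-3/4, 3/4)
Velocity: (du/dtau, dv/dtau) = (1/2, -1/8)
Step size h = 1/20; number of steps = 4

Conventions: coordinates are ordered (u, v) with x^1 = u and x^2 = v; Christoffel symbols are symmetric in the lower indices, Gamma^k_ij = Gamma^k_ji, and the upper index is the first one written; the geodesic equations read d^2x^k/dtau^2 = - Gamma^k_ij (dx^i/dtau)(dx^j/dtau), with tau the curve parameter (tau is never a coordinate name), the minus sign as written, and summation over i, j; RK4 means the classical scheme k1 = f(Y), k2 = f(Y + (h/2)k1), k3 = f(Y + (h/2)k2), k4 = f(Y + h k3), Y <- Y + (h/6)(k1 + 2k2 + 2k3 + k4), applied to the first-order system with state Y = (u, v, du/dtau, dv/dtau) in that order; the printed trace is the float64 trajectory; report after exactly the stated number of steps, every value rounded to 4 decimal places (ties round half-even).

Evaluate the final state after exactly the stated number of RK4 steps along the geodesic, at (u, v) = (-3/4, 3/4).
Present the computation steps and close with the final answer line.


f(Y) = (du/dtau, dv/dtau, -Gamma^u_ij Y'^i Y'^j, -Gamma^v_ij Y'^i Y'^j) with the Gammas evaluated at the stage position; h = 0.050000; intermediate values shown to 6 dp
step 0: u = -0.7500, v = 0.7500, du/dtau = 0.5000, dv/dtau = -0.1250
step 1:
  k1: at (u, v) = (-0.750000, 0.750000), (du/dtau, dv/dtau) = (0.500000, -0.125000); Gamma_uuu = 0.000000, Gamma_uuv = 0.000000, Gamma_uvv = 0.551724, Gamma_vuu = 0.000000, Gamma_vuv = 0.000000, Gamma_vvv = 0.413793; k1 = (0.500000, -0.125000, -0.008621, -0.006466)
  k2: at (u, v) = (-0.737500, 0.746875), (du/dtau, dv/dtau) = (0.499784, -0.125162); Gamma_uuu = 0.000000, Gamma_uuv = 0.000000, Gamma_uvv = 0.553152, Gamma_vuu = 0.000000, Gamma_vuv = 0.000000, Gamma_vvv = 0.413135; k2 = (0.499784, -0.125162, -0.008665, -0.006472)
  k3: at (u, v) = (-0.737505, 0.746871), (du/dtau, dv/dtau) = (0.499783, -0.125162); Gamma_uuu = 0.000000, Gamma_uuv = 0.000000, Gamma_uvv = 0.553154, Gamma_vuu = 0.000000, Gamma_vuv = 0.000000, Gamma_vvv = 0.413134; k3 = (0.499783, -0.125162, -0.008665, -0.006472)
  k4: at (u, v) = (-0.725011, 0.743742), (du/dtau, dv/dtau) = (0.499567, -0.125324); Gamma_uuu = 0.000000, Gamma_uuv = 0.000000, Gamma_uvv = 0.554584, Gamma_vuu = 0.000000, Gamma_vuv = 0.000000, Gamma_vvv = 0.412468; k4 = (0.499567, -0.125324, -0.008710, -0.006478)
  Y <- Y + (h/6)(k1 + 2k2 + 2k3 + k4): u = -0.7250, v = 0.7437, du/dtau = 0.4996, dv/dtau = -0.1253
step 2:
  k1: at (u, v) = (-0.725011, 0.743742), (du/dtau, dv/dtau) = (0.499567, -0.125324); Gamma_uuu = 0.000000, Gamma_uuv = 0.000000, Gamma_uvv = 0.554584, Gamma_vuu = 0.000000, Gamma_vuv = 0.000000, Gamma_vvv = 0.412468; k1 = (0.499567, -0.125324, -0.008710, -0.006478)
  k2: at (u, v) = (-0.712522, 0.740609), (du/dtau, dv/dtau) = (0.499349, -0.125486); Gamma_uuu = 0.000000, Gamma_uuv = 0.000000, Gamma_uvv = 0.556018, Gamma_vuu = 0.000000, Gamma_vuv = 0.000000, Gamma_vvv = 0.411792; k2 = (0.499349, -0.125486, -0.008755, -0.006484)
  k3: at (u, v) = (-0.712527, 0.740605), (du/dtau, dv/dtau) = (0.499348, -0.125486); Gamma_uuu = 0.000000, Gamma_uuv = 0.000000, Gamma_uvv = 0.556020, Gamma_vuu = 0.000000, Gamma_vuv = 0.000000, Gamma_vvv = 0.411791; k3 = (0.499348, -0.125486, -0.008755, -0.006484)
  k4: at (u, v) = (-0.700043, 0.737468), (du/dtau, dv/dtau) = (0.499129, -0.125648); Gamma_uuu = 0.000000, Gamma_uuv = 0.000000, Gamma_uvv = 0.557458, Gamma_vuu = 0.000000, Gamma_vuv = 0.000000, Gamma_vvv = 0.411107; k4 = (0.499129, -0.125648, -0.008801, -0.006490)
  Y <- Y + (h/6)(k1 + 2k2 + 2k3 + k4): u = -0.7000, v = 0.7375, du/dtau = 0.4991, dv/dtau = -0.1256
step 3:
  k1: at (u, v) = (-0.700043, 0.737468), (du/dtau, dv/dtau) = (0.499129, -0.125648); Gamma_uuu = 0.000000, Gamma_uuv = 0.000000, Gamma_uvv = 0.557458, Gamma_vuu = 0.000000, Gamma_vuv = 0.000000, Gamma_vvv = 0.411107; k1 = (0.499129, -0.125648, -0.008801, -0.006490)
  k2: at (u, v) = (-0.687565, 0.734326), (du/dtau, dv/dtau) = (0.498909, -0.125810); Gamma_uuu = 0.000000, Gamma_uuv = 0.000000, Gamma_uvv = 0.558898, Gamma_vuu = 0.000000, Gamma_vuv = 0.000000, Gamma_vvv = 0.410414; k2 = (0.498909, -0.125810, -0.008846, -0.006496)
  k3: at (u, v) = (-0.687571, 0.734322), (du/dtau, dv/dtau) = (0.498908, -0.125810); Gamma_uuu = 0.000000, Gamma_uuv = 0.000000, Gamma_uvv = 0.558900, Gamma_vuu = 0.000000, Gamma_vuv = 0.000000, Gamma_vvv = 0.410413; k3 = (0.498908, -0.125810, -0.008846, -0.006496)
  k4: at (u, v) = (-0.675098, 0.731177), (du/dtau, dv/dtau) = (0.498687, -0.125973); Gamma_uuu = 0.000000, Gamma_uuv = 0.000000, Gamma_uvv = 0.560343, Gamma_vuu = 0.000000, Gamma_vuv = 0.000000, Gamma_vvv = 0.409710; k4 = (0.498687, -0.125973, -0.008892, -0.006502)
  Y <- Y + (h/6)(k1 + 2k2 + 2k3 + k4): u = -0.6751, v = 0.7312, du/dtau = 0.4987, dv/dtau = -0.1260
step 4:
  k1: at (u, v) = (-0.675098, 0.731177), (du/dtau, dv/dtau) = (0.498687, -0.125973); Gamma_uuu = 0.000000, Gamma_uuv = 0.000000, Gamma_uvv = 0.560343, Gamma_vuu = 0.000000, Gamma_vuv = 0.000000, Gamma_vvv = 0.409710; k1 = (0.498687, -0.125973, -0.008892, -0.006502)
  k2: at (u, v) = (-0.662631, 0.728028), (du/dtau, dv/dtau) = (0.498464, -0.126135); Gamma_uuu = 0.000000, Gamma_uuv = 0.000000, Gamma_uvv = 0.561790, Gamma_vuu = 0.000000, Gamma_vuv = 0.000000, Gamma_vvv = 0.408999; k2 = (0.498464, -0.126135, -0.008938, -0.006507)
  k3: at (u, v) = (-0.662636, 0.728024), (du/dtau, dv/dtau) = (0.498463, -0.126135); Gamma_uuu = 0.000000, Gamma_uuv = 0.000000, Gamma_uvv = 0.561792, Gamma_vuu = 0.000000, Gamma_vuv = 0.000000, Gamma_vvv = 0.408998; k3 = (0.498463, -0.126135, -0.008938, -0.006507)
  k4: at (u, v) = (-0.650175, 0.724870), (du/dtau, dv/dtau) = (0.498240, -0.126298); Gamma_uuu = 0.000000, Gamma_uuv = 0.000000, Gamma_uvv = 0.563242, Gamma_vuu = 0.000000, Gamma_vuv = 0.000000, Gamma_vvv = 0.408277; k4 = (0.498240, -0.126298, -0.008984, -0.006513)
  Y <- Y + (h/6)(k1 + 2k2 + 2k3 + k4): u = -0.6502, v = 0.7249, du/dtau = 0.4982, dv/dtau = -0.1263

Answer: u = -0.6502, v = 0.7249, du/dtau = 0.4982, dv/dtau = -0.1263


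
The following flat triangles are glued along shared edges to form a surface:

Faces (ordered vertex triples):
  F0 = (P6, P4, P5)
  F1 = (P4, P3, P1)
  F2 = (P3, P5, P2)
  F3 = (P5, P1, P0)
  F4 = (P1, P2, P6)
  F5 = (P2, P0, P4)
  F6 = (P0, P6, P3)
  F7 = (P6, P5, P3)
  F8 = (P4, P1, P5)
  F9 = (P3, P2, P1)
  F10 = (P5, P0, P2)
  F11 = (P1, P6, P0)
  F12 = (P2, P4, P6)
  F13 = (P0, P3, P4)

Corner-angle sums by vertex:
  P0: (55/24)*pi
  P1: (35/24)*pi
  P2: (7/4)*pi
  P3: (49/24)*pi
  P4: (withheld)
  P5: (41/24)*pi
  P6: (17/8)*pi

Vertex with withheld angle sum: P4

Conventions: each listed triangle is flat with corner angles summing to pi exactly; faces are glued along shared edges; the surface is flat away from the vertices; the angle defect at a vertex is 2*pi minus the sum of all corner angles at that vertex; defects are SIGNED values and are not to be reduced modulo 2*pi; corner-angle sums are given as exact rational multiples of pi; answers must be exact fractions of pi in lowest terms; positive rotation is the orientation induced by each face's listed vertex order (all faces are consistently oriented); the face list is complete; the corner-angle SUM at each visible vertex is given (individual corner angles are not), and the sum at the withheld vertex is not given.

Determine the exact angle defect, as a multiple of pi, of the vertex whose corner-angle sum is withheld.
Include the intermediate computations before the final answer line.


V = 7, E = 21, F = 14; chi = V - E + F = 0
Gauss-Bonnet: total defect = 2*pi*chi = 0; visible defects sum to (5/8)*pi

Answer: defect(P4) = (-5/8)*pi


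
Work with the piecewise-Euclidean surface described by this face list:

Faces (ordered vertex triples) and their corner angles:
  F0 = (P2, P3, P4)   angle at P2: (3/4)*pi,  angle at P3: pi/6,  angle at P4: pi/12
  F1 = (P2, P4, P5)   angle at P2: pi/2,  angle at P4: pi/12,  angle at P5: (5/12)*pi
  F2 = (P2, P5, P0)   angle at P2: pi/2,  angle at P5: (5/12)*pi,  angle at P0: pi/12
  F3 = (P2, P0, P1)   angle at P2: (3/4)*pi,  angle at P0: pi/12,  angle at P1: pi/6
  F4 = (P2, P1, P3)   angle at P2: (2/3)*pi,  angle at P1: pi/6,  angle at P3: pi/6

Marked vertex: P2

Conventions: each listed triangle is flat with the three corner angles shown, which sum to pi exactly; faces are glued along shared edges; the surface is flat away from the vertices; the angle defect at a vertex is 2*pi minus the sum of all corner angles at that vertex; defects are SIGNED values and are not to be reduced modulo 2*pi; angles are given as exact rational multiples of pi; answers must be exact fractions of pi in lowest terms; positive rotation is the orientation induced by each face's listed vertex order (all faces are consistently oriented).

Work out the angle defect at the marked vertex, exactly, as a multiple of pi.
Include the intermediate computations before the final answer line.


Sum of corner angles at P2: (19/6)*pi
defect = 2*pi - (19/6)*pi

Answer: defect(P2) = (-7/6)*pi


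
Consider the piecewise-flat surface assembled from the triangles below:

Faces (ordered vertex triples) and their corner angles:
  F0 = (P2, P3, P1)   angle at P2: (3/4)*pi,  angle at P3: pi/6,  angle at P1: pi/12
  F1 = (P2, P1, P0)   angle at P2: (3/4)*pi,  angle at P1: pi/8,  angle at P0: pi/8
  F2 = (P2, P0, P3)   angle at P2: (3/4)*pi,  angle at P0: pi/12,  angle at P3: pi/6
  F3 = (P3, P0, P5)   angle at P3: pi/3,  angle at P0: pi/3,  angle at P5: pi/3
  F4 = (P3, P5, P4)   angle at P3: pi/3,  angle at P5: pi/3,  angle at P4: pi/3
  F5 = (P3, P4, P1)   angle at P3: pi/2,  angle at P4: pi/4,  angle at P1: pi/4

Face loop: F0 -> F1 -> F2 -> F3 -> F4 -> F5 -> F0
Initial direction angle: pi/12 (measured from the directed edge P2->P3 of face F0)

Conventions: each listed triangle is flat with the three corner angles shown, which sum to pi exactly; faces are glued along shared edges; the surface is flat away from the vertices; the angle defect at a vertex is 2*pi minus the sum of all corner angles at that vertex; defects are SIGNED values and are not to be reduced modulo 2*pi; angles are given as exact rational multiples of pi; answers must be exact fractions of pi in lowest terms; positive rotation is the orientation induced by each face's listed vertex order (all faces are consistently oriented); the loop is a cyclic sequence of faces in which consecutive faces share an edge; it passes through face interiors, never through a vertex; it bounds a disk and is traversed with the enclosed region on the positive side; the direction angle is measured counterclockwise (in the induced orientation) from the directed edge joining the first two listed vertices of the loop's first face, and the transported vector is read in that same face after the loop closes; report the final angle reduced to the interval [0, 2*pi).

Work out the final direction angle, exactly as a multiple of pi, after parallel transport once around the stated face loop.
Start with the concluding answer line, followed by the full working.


Answer: final direction angle = pi/3

enclosed vertex P2: corner angles sum to (9/4)*pi, defect = 2*pi - (9/4)*pi = -pi/4
enclosed vertex P3: corner angles sum to (3/2)*pi, defect = 2*pi - (3/2)*pi = pi/2
the final direction is the initial angle plus the enclosed defects, taken mod 2*pi in the induced orientation
final angle = pi/12 + pi/4 = pi/3 (mod 2*pi)


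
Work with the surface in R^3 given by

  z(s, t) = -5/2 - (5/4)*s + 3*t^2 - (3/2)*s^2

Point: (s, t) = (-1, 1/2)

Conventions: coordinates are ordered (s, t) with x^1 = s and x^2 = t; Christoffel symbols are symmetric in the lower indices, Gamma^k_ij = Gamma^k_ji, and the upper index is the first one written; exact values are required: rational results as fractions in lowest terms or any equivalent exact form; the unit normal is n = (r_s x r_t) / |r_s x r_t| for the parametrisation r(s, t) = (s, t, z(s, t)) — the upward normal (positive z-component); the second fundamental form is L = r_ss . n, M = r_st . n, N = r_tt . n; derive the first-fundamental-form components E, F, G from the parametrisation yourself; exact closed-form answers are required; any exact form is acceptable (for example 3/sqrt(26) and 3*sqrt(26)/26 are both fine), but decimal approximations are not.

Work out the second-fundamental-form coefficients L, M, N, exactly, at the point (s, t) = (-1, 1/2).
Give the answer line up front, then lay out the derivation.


Answer: L = -12*sqrt(209)/209, M = 0, N = 24*sqrt(209)/209

z_s = 7/4, z_t = 3, z_ss = -3, z_st = 0, z_tt = 6
E = 65/16, F = 21/4, G = 10; answer radicand W^2 = 209/16
unnormalised second-form numerators: l = -3, m = 0, n = 6; L = l/sqrt(209/16), and similarly M = m/sqrt(W^2), N = n/sqrt(W^2)


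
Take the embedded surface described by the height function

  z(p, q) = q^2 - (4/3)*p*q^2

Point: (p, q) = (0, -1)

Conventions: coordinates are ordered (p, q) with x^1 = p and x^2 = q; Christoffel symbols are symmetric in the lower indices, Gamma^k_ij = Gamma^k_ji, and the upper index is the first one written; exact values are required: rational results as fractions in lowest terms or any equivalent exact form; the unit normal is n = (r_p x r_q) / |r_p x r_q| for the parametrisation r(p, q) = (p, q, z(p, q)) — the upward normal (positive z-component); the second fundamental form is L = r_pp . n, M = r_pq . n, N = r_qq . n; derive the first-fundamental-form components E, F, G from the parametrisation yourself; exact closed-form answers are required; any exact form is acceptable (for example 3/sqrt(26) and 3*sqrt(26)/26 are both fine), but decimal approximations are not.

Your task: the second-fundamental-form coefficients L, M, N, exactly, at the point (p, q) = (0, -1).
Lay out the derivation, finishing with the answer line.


z_p = -4/3, z_q = -2, z_pp = 0, z_pq = 8/3, z_qq = 2
E = 25/9, F = 8/3, G = 5; answer radicand W^2 = 61/9
unnormalised second-form numerators: l = 0, m = 8/3, n = 2; L = l/sqrt(61/9), and similarly M = m/sqrt(W^2), N = n/sqrt(W^2)

Answer: L = 0, M = 8*sqrt(61)/61, N = 6*sqrt(61)/61


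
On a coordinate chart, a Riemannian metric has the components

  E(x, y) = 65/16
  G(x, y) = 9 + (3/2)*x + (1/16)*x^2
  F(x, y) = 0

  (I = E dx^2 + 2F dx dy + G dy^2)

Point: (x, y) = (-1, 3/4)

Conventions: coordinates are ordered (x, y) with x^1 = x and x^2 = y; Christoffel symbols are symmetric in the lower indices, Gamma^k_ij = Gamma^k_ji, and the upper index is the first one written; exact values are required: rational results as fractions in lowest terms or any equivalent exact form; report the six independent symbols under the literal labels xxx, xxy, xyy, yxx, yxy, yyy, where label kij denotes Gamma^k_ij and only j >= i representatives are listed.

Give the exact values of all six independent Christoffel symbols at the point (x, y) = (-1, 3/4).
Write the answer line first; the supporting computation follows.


Answer: Gamma_xxx = 0, Gamma_xxy = 0, Gamma_xyy = -11/65, Gamma_yxx = 0, Gamma_yxy = 1/11, Gamma_yyy = 0

E = 65/16, F = 0, G = 121/16 at the point
E_x = 0, E_y = 0, F_x = 0, F_y = 0, G_x = 11/8, G_y = 0
EG - F^2 = 7865/256;  g^inv = (256/7865) * [[121/16, 0], [0, 65/16]]
first-kind symbols [ij,l] = (1/2)(d_i g_jl + d_j g_il - d_l g_ij): [xx,x] = E_x/2 = 0, [xx,y] = F_x - E_y/2 = 0, [xy,x] = E_y/2 = 0, [xy,y] = G_x/2 = 11/16, [yy,x] = F_y - G_x/2 = -11/16, [yy,y] = G_y/2 = 0
Gamma^x_ij = (G*[ij,x] - F*[ij,y])/(EG - F^2), Gamma^y_ij = (E*[ij,y] - F*[ij,x])/(EG - F^2)


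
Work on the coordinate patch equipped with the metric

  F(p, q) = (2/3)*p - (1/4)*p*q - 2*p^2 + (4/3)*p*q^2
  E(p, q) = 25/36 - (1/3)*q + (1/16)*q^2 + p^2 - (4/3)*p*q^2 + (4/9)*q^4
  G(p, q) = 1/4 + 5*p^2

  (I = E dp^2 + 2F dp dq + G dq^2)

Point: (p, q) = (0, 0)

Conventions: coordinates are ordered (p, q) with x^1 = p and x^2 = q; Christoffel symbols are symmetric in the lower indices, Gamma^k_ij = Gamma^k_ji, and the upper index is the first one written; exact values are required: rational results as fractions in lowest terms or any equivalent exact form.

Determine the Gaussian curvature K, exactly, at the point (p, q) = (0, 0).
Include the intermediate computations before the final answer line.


E = 25/36, F = 0, G = 1/4, EG - F^2 = 25/144 at the point
E_p = 0, E_q = -1/3, F_p = 2/3, F_q = 0, G_p = 0, G_q = 0
E_qq = 1/8, F_pq = -1/4, G_pp = 10
Using the Brioschi determinant formula for K from the metric derivatives:
M1 = [[-E_qq/2 + F_pq - G_pp/2, E_p/2, F_p - E_q/2], [F_q - G_p/2, E, F], [G_q/2, F, G]] = [[-85/16, 0, 5/6], [0, 25/36, 0], [0, 0, 1/4]]; det M1 = -2125/2304
M2 = [[0, E_q/2, G_p/2], [E_q/2, E, F], [G_p/2, F, G]] = [[0, -1/6, 0], [-1/6, 25/36, 0], [0, 0, 1/4]]; det M2 = -1/144
det M1 - det M2 = -703/768; K = -703/768 / (25/144)^2 = -18981/625

Answer: K = -18981/625


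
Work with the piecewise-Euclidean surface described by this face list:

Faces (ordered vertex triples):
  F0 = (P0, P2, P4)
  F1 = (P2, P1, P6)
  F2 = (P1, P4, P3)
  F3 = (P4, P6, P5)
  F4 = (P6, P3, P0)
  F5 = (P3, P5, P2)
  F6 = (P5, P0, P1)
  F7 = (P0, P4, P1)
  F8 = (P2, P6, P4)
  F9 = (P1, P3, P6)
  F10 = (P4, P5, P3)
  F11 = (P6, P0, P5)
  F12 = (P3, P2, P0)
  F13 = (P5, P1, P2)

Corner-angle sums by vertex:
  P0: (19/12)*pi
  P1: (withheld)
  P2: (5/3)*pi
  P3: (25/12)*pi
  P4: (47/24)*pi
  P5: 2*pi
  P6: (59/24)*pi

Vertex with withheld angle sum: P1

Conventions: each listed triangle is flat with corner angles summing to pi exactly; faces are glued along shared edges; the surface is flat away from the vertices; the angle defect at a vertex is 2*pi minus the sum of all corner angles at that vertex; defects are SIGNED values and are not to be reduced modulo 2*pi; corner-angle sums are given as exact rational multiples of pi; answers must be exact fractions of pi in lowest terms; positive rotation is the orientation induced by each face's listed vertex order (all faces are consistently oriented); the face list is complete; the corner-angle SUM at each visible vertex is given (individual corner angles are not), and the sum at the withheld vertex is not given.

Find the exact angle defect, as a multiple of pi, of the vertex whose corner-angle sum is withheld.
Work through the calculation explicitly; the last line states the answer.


V = 7, E = 21, F = 14; chi = V - E + F = 0
Gauss-Bonnet: total defect = 2*pi*chi = 0; visible defects sum to pi/4

Answer: defect(P1) = -pi/4


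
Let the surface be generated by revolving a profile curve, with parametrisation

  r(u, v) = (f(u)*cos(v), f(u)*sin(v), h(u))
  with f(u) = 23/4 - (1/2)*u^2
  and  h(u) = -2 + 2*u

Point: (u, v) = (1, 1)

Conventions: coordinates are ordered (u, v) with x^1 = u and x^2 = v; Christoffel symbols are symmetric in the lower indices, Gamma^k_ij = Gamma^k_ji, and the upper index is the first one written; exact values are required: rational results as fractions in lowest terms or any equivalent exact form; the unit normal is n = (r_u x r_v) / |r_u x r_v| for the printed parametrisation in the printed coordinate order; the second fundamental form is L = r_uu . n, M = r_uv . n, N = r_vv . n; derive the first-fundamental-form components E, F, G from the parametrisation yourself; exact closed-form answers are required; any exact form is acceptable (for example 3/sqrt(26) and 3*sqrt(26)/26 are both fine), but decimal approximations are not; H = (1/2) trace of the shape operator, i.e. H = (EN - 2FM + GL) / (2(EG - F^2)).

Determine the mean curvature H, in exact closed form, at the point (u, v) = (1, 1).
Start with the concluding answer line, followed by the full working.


Answer: H = 41*sqrt(5)/525

f = 21/4, f' = -1, f'' = -1, h' = 2, h'' = 0
E = 5, F = 0, G = 441/16; answer radicand W^2 = 5
unnormalised second-form numerators: l = 2, m = 0, n = 21/2; L = l/sqrt(5), and similarly M = m/sqrt(W^2), N = n/sqrt(W^2)
H = (E*n - 2*F*m + G*l) / (2*(EG - F^2)*sqrt(W^2)); E*n - 2*F*m + G*l = 861/8, EG - F^2 = 2205/16, so H = (41/105)/sqrt(5)


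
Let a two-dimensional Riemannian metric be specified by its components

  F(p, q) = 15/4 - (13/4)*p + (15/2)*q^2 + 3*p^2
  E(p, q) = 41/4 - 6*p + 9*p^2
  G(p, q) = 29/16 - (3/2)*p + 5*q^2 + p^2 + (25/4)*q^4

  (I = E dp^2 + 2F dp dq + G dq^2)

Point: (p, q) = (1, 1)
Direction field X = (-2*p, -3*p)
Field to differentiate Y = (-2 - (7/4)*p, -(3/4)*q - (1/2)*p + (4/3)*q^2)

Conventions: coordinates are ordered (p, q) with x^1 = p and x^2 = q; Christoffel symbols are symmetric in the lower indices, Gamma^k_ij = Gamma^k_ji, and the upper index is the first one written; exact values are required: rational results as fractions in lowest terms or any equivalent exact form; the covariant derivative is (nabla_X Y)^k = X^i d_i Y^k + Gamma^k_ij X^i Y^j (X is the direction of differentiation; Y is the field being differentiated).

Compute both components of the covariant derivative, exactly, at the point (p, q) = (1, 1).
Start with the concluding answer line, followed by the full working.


Answer: (nabla_X Y)^p = 360073/34908, (nabla_X Y)^q = -321265/34908

E = 53/4, F = 11, G = 201/16 at the point
E_p = 12, E_q = 0, F_p = 11/4, F_q = 15, G_p = 1/2, G_q = 35
EG - F^2 = 2909/64;  g^inv = (64/2909) * [[201/16, -11], [-11, 53/4]]
first-kind symbols [ij,l] = (1/2)(d_i g_jl + d_j g_il - d_l g_ij): [pp,p] = E_p/2 = 6, [pp,q] = F_p - E_q/2 = 11/4, [pq,p] = E_q/2 = 0, [pq,q] = G_p/2 = 1/4, [qq,p] = F_q - G_p/2 = 59/4, [qq,q] = G_q/2 = 35/2
Gamma^p_ij = (G*[ij,p] - F*[ij,q])/(EG - F^2), Gamma^q_ij = (E*[ij,q] - F*[ij,p])/(EG - F^2)
Gamma_ppp = 2888/2909, Gamma_ppq = -176/2909, Gamma_pqq = -461/2909, Gamma_qpp = -1892/2909, Gamma_qpq = 212/2909, Gamma_qqq = 4456/2909
X = (-2, -3), Y = (-15/4, 1/12) at the point


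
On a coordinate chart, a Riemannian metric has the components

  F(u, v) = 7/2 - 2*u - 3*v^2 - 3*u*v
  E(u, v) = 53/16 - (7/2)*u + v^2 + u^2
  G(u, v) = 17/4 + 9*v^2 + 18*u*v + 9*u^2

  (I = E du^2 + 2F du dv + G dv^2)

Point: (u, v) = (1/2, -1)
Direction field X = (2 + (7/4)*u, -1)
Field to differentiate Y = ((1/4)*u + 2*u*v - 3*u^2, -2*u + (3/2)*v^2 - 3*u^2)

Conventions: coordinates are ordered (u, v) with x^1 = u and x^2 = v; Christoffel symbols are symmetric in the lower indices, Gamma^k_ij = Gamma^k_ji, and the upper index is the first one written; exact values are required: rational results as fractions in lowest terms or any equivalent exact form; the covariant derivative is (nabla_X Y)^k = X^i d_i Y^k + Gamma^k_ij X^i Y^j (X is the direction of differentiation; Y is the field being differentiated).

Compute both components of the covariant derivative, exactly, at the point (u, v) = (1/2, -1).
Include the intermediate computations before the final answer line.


E = 45/16, F = 1, G = 13/2 at the point
E_u = -5/2, E_v = -2, F_u = 1, F_v = 9/2, G_u = -9, G_v = -9
EG - F^2 = 553/32;  g^inv = (32/553) * [[13/2, -1], [-1, 45/16]]
first-kind symbols [ij,l] = (1/2)(d_i g_jl + d_j g_il - d_l g_ij): [uu,u] = E_u/2 = -5/4, [uu,v] = F_u - E_v/2 = 2, [uv,u] = E_v/2 = -1, [uv,v] = G_u/2 = -9/2, [vv,u] = F_v - G_u/2 = 9, [vv,v] = G_v/2 = -9/2
Gamma^u_ij = (G*[ij,u] - F*[ij,v])/(EG - F^2), Gamma^v_ij = (E*[ij,v] - F*[ij,u])/(EG - F^2)
Gamma_uuu = -324/553, Gamma_uuv = -64/553, Gamma_uvv = 288/79, Gamma_vuu = 220/553, Gamma_vuv = -373/553, Gamma_vvv = -99/79
X = (23/8, -1), Y = (-13/8, -1/4) at the point

Answer: (nabla_X Y)^u = -196647/17696, (nabla_X Y)^v = -250543/17696


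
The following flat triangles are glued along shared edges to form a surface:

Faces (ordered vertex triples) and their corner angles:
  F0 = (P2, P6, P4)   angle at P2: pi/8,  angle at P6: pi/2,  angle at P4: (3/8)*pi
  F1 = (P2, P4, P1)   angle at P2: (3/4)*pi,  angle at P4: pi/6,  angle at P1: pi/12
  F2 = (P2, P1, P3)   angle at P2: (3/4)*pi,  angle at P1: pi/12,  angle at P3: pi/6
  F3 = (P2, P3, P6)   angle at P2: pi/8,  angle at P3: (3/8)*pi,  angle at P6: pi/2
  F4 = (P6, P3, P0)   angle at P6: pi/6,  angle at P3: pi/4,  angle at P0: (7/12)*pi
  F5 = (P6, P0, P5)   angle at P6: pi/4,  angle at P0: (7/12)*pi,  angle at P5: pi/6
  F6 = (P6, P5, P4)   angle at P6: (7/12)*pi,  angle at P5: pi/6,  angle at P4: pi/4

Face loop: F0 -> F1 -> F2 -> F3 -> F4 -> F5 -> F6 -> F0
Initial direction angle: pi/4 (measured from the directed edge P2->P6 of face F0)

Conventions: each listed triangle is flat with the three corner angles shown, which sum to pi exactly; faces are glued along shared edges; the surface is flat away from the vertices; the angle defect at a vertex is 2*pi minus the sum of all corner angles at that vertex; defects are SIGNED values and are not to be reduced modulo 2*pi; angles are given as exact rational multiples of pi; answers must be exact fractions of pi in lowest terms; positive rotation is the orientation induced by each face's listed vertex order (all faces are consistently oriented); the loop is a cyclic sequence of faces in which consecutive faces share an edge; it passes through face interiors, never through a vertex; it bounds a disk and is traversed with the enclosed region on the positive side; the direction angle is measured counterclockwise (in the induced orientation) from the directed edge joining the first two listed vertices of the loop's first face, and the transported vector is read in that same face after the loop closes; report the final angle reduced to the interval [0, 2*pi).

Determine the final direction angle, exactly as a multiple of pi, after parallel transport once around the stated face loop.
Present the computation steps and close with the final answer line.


enclosed vertex P2: corner angles sum to (7/4)*pi, defect = 2*pi - (7/4)*pi = pi/4
enclosed vertex P6: corner angles sum to 2*pi, defect = 2*pi - 2*pi = 0
summing the enclosed defects onto the initial angle, mod 2*pi in the induced orientation:
final angle = pi/4 + pi/4 = pi/2 (mod 2*pi)

Answer: final direction angle = pi/2


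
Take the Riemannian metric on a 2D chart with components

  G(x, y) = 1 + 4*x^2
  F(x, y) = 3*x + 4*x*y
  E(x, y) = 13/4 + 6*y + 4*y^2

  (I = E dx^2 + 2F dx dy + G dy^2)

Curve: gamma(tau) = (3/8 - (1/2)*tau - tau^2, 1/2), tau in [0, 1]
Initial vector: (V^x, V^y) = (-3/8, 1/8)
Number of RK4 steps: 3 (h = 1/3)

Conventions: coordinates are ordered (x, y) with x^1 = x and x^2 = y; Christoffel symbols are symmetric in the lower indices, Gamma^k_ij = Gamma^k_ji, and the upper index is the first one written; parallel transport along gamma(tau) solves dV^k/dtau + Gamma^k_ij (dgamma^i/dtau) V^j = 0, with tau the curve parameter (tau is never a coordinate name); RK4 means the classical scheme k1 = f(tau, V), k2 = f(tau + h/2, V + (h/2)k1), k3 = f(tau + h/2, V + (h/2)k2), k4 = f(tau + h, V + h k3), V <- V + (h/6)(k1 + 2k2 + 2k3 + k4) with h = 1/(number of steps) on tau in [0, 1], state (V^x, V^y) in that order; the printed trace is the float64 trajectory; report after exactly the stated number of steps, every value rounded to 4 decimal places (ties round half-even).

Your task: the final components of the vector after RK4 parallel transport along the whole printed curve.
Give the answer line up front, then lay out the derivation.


Answer: V^x = -0.2654, V^y = 0.0996

gamma'(tau) = (-1/2 - 2*tau, 0); f(tau, V)^k = -Gamma^k_ij(gamma(tau)) gamma'^i(tau) V^j; h = 1/3; intermediate values shown to 6 dp
curve data and Christoffel symbols at the stage parameters:
  tau = 0.000000: gamma = (0.375000, 0.500000), gamma' = (-0.500000, 0.000000); Gamma_xxx = 0.000000, Gamma_xxy = 0.640000, Gamma_xyy = 0.000000, Gamma_yxx = 0.000000, Gamma_yxy = 0.192000, Gamma_yyy = 0.000000
  tau = 0.166667: gamma = (0.263889, 0.500000), gamma' = (-0.833333, 0.000000); Gamma_xxx = 0.000000, Gamma_xxy = 0.664139, Gamma_xyy = 0.000000, Gamma_yxx = 0.000000, Gamma_yxy = 0.140207, Gamma_yyy = 0.000000
  tau = 0.333333: gamma = (0.097222, 0.500000), gamma' = (-1.166667, 0.000000); Gamma_xxx = 0.000000, Gamma_xxy = 0.686077, Gamma_xyy = 0.000000, Gamma_yxx = 0.000000, Gamma_yxy = 0.053362, Gamma_yyy = 0.000000
  tau = 0.500000: gamma = (-0.125000, 0.500000), gamma' = (-1.500000, 0.000000); Gamma_xxx = 0.000000, Gamma_xxy = 0.683761, Gamma_xyy = 0.000000, Gamma_yxx = 0.000000, Gamma_yxy = -0.068376, Gamma_yyy = 0.000000
  tau = 0.666667: gamma = (-0.402778, 0.500000), gamma' = (-1.833333, 0.000000); Gamma_xxx = 0.000000, Gamma_xxy = 0.632998, Gamma_xyy = 0.000000, Gamma_yxx = 0.000000, Gamma_yxy = -0.203966, Gamma_yyy = 0.000000
  tau = 0.833333: gamma = (-0.736111, 0.500000), gamma' = (-2.166667, 0.000000); Gamma_xxx = 0.000000, Gamma_xxy = 0.530930, Gamma_xyy = 0.000000, Gamma_yxx = 0.000000, Gamma_yxy = -0.312659, Gamma_yyy = 0.000000
  tau = 1.000000: gamma = (-1.125000, 0.500000), gamma' = (-2.500000, 0.000000); Gamma_xxx = 0.000000, Gamma_xxy = 0.406091, Gamma_xyy = 0.000000, Gamma_yxx = 0.000000, Gamma_yxy = -0.365482, Gamma_yyy = 0.000000
step 0: V^x = -0.3750, V^y = 0.1250
step 1: k1 = (0.040000, 0.012000), k2 = (0.070288, 0.014839), k3 = (0.070550, 0.014894), k4 = (0.104027, 0.008091); V <- V + (h/6)(k1 + 2k2 + 2k3 + k4): V^x = -0.3513, V^y = 0.1294
step 2: k1 = (0.103591, 0.008057), k2 = (0.134115, -0.013412), k3 = (0.130446, -0.013045), k4 = (0.145145, -0.046769); V <- V + (h/6)(k1 + 2k2 + 2k3 + k4): V^x = -0.3081, V^y = 0.1243
step 3: k1 = (0.144284, -0.046491), k2 = (0.134109, -0.078975), k3 = (0.127881, -0.075308), k4 = (0.100738, -0.090664); V <- V + (h/6)(k1 + 2k2 + 2k3 + k4): V^x = -0.2654, V^y = 0.0996


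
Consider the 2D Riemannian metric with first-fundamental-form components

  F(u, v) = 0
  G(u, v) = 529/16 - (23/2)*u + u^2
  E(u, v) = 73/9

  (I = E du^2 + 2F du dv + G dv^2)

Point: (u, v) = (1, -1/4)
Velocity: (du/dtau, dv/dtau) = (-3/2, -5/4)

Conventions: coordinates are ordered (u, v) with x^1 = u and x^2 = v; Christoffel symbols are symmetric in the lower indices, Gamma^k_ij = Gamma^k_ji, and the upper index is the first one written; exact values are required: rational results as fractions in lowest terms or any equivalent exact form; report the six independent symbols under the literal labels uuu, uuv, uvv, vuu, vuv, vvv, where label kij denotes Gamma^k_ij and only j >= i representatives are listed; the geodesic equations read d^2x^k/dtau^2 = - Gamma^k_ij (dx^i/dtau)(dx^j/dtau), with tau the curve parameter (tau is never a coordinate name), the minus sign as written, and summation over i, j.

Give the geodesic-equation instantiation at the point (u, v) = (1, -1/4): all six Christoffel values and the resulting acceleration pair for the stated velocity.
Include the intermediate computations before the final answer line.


E = 73/9, F = 0, G = 361/16 at the point
E_u = 0, E_v = 0, F_u = 0, F_v = 0, G_u = -19/2, G_v = 0
EG - F^2 = 26353/144;  g^inv = (144/26353) * [[361/16, 0], [0, 73/9]]
first-kind symbols [ij,l] = (1/2)(d_i g_jl + d_j g_il - d_l g_ij): [uu,u] = E_u/2 = 0, [uu,v] = F_u - E_v/2 = 0, [uv,u] = E_v/2 = 0, [uv,v] = G_u/2 = -19/4, [vv,u] = F_v - G_u/2 = 19/4, [vv,v] = G_v/2 = 0
Gamma^u_ij = (G*[ij,u] - F*[ij,v])/(EG - F^2), Gamma^v_ij = (E*[ij,v] - F*[ij,u])/(EG - F^2)
Gamma_uuu = 0, Gamma_uuv = 0, Gamma_uvv = 171/292, Gamma_vuu = 0, Gamma_vuv = -4/19, Gamma_vvv = 0
d^2u/dtau^2 = -(Gamma_uuu*(-3/2)^2 + 2*Gamma_uuv*(-3/2)*(-5/4) + Gamma_uvv*(-5/4)^2) = -4275/4672
d^2v/dtau^2 = -(Gamma_vuu*(-3/2)^2 + 2*Gamma_vuv*(-3/2)*(-5/4) + Gamma_vvv*(-5/4)^2) = 15/19

Answer: Gamma_uuu = 0, Gamma_uuv = 0, Gamma_uvv = 171/292, Gamma_vuu = 0, Gamma_vuv = -4/19, Gamma_vvv = 0; accelerations (d^2u/dtau^2, d^2v/dtau^2) = (-4275/4672, 15/19)


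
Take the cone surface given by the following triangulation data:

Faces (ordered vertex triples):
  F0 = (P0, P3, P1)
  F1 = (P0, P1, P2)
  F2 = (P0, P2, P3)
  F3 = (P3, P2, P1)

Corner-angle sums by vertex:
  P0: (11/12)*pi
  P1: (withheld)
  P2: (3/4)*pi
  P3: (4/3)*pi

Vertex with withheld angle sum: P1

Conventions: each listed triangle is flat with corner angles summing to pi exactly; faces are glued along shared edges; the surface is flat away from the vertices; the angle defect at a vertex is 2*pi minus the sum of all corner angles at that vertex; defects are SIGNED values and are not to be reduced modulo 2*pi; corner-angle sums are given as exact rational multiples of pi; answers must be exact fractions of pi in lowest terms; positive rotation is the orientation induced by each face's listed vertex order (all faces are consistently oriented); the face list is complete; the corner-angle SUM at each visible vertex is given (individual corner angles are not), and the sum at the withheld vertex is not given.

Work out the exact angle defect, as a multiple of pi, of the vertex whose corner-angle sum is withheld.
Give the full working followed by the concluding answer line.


V = 4, E = 6, F = 4; chi = V - E + F = 2
Gauss-Bonnet: total defect = 2*pi*chi = 4*pi; visible defects sum to 3*pi

Answer: defect(P1) = pi


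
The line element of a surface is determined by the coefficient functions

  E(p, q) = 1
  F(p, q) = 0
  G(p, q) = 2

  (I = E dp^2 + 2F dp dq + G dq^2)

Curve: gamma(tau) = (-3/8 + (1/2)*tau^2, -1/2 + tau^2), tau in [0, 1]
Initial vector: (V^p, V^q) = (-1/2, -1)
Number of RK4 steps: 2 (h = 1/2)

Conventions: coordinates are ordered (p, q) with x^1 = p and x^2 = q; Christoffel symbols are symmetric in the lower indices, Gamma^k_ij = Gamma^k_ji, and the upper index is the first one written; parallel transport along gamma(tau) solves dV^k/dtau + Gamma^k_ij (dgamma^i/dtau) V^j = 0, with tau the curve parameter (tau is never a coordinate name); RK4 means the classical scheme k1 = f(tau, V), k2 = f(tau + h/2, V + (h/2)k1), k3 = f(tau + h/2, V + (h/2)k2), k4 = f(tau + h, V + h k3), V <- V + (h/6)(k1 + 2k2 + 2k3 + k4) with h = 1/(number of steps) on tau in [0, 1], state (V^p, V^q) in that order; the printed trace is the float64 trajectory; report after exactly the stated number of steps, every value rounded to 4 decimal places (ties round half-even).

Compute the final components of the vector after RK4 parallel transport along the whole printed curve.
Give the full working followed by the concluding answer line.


gamma'(tau) = (tau, 2*tau); f(tau, V)^k = -Gamma^k_ij(gamma(tau)) gamma'^i(tau) V^j; h = 1/2; intermediate values shown to 6 dp
curve data and Christoffel symbols at the stage parameters:
  tau = 0.000000: gamma = (-0.375000, -0.500000), gamma' = (0.000000, 0.000000); Gamma_ppp = 0.000000, Gamma_ppq = 0.000000, Gamma_pqq = 0.000000, Gamma_qpp = 0.000000, Gamma_qpq = 0.000000, Gamma_qqq = 0.000000
  tau = 0.250000: gamma = (-0.343750, -0.437500), gamma' = (0.250000, 0.500000); Gamma_ppp = 0.000000, Gamma_ppq = 0.000000, Gamma_pqq = 0.000000, Gamma_qpp = 0.000000, Gamma_qpq = 0.000000, Gamma_qqq = 0.000000
  tau = 0.500000: gamma = (-0.250000, -0.250000), gamma' = (0.500000, 1.000000); Gamma_ppp = 0.000000, Gamma_ppq = 0.000000, Gamma_pqq = 0.000000, Gamma_qpp = 0.000000, Gamma_qpq = 0.000000, Gamma_qqq = 0.000000
  tau = 0.750000: gamma = (-0.093750, 0.062500), gamma' = (0.750000, 1.500000); Gamma_ppp = 0.000000, Gamma_ppq = 0.000000, Gamma_pqq = 0.000000, Gamma_qpp = 0.000000, Gamma_qpq = 0.000000, Gamma_qqq = 0.000000
  tau = 1.000000: gamma = (0.125000, 0.500000), gamma' = (1.000000, 2.000000); Gamma_ppp = 0.000000, Gamma_ppq = 0.000000, Gamma_pqq = 0.000000, Gamma_qpp = 0.000000, Gamma_qpq = 0.000000, Gamma_qqq = 0.000000
step 0: V^p = -0.5000, V^q = -1.0000
step 1: k1 = (0.000000, 0.000000), k2 = (0.000000, 0.000000), k3 = (0.000000, 0.000000), k4 = (0.000000, 0.000000); V <- V + (h/6)(k1 + 2k2 + 2k3 + k4): V^p = -0.5000, V^q = -1.0000
step 2: k1 = (0.000000, 0.000000), k2 = (0.000000, 0.000000), k3 = (0.000000, 0.000000), k4 = (0.000000, 0.000000); V <- V + (h/6)(k1 + 2k2 + 2k3 + k4): V^p = -0.5000, V^q = -1.0000

Answer: V^p = -0.5000, V^q = -1.0000


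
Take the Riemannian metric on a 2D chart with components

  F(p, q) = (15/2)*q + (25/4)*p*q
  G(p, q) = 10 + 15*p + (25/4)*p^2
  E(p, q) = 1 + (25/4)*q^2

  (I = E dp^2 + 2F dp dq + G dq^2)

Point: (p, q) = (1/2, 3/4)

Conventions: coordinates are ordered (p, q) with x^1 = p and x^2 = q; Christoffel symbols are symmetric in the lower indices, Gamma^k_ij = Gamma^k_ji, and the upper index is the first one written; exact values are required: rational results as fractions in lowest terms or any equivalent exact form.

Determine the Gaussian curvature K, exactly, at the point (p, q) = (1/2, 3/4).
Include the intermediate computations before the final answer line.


E = 289/64, F = 255/32, G = 305/16, EG - F^2 = 1445/64 at the point
E_p = 0, E_q = 75/8, F_p = 75/16, F_q = 85/8, G_p = 85/4, G_q = 0
E_qq = 25/2, F_pq = 25/4, G_pp = 25/2
Using the Brioschi determinant formula for K from the metric derivatives:
M1 = [[-E_qq/2 + F_pq - G_pp/2, E_p/2, F_p - E_q/2], [F_q - G_p/2, E, F], [G_q/2, F, G]] = [[-25/4, 0, 0], [0, 289/64, 255/32], [0, 255/32, 305/16]]; det M1 = -36125/256
M2 = [[0, E_q/2, G_p/2], [E_q/2, E, F], [G_p/2, F, G]] = [[0, 75/16, 85/8], [75/16, 289/64, 255/32], [85/8, 255/32, 305/16]]; det M2 = -34525/256
det M1 - det M2 = -25/4; K = -25/4 / (1445/64)^2 = -1024/83521

Answer: K = -1024/83521


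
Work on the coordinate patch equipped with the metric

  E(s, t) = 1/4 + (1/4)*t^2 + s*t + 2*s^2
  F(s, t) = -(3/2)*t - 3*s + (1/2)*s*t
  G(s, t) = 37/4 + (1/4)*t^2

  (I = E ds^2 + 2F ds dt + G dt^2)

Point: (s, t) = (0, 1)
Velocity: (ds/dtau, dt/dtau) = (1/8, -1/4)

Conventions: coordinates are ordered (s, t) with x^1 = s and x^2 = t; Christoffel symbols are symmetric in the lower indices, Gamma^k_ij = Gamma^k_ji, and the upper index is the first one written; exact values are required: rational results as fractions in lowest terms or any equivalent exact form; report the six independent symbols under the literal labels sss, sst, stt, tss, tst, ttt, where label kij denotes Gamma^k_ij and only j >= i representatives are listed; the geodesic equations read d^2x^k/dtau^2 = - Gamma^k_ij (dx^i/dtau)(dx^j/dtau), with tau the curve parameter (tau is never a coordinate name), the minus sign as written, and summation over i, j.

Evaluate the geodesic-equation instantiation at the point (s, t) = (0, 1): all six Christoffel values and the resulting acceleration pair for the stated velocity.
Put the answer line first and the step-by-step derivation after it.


Answer: Gamma_sss = 1/4, Gamma_sst = 19/20, Gamma_stt = -111/20, Gamma_tss = -1/4, Gamma_tst = 3/20, Gamma_ttt = -17/20; accelerations (d^2s/dtau^2, d^2t/dtau^2) = (103/256, 17/256)

E = 1/2, F = -3/2, G = 19/2 at the point
E_s = 1, E_t = 1/2, F_s = -5/2, F_t = -3/2, G_s = 0, G_t = 1/2
EG - F^2 = 5/2;  g^inv = (2/5) * [[19/2, 3/2], [3/2, 1/2]]
first-kind symbols [ij,l] = (1/2)(d_i g_jl + d_j g_il - d_l g_ij): [ss,s] = E_s/2 = 1/2, [ss,t] = F_s - E_t/2 = -11/4, [st,s] = E_t/2 = 1/4, [st,t] = G_s/2 = 0, [tt,s] = F_t - G_s/2 = -3/2, [tt,t] = G_t/2 = 1/4
Gamma^s_ij = (G*[ij,s] - F*[ij,t])/(EG - F^2), Gamma^t_ij = (E*[ij,t] - F*[ij,s])/(EG - F^2)
Gamma_sss = 1/4, Gamma_sst = 19/20, Gamma_stt = -111/20, Gamma_tss = -1/4, Gamma_tst = 3/20, Gamma_ttt = -17/20
d^2s/dtau^2 = -(Gamma_sss*(1/8)^2 + 2*Gamma_sst*(1/8)*(-1/4) + Gamma_stt*(-1/4)^2) = 103/256
d^2t/dtau^2 = -(Gamma_tss*(1/8)^2 + 2*Gamma_tst*(1/8)*(-1/4) + Gamma_ttt*(-1/4)^2) = 17/256


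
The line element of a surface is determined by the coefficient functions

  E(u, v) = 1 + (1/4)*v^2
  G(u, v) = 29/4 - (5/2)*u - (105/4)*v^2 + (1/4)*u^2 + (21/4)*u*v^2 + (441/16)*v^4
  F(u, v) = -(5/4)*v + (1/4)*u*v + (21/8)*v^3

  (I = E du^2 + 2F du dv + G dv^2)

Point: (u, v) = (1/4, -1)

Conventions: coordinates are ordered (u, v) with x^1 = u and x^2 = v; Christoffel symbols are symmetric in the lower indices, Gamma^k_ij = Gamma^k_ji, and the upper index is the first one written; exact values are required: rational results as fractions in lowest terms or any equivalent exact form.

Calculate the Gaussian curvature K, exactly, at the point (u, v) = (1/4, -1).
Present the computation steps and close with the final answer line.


E = 5/4, F = -23/16, G = 593/64, EG - F^2 = 609/64 at the point
E_u = 0, E_v = -1/2, F_u = -1/4, F_v = 107/16, G_u = 23/8, G_v = -483/8
E_vv = 1/2, F_uv = 1/4, G_uu = 1/2
K follows from Brioschi's formula, (det M1 - det M2)/(EG - F^2)^2.
M1 = [[-E_vv/2 + F_uv - G_uu/2, E_u/2, F_u - E_v/2], [F_v - G_u/2, E, F], [G_v/2, F, G]] = [[-1/4, 0, 0], [21/4, 5/4, -23/16], [-483/16, -23/16, 593/64]]; det M1 = -609/256
M2 = [[0, E_v/2, G_u/2], [E_v/2, E, F], [G_u/2, F, G]] = [[0, -1/4, 23/16], [-1/4, 5/4, -23/16], [23/16, -23/16, 593/64]]; det M2 = -545/256
det M1 - det M2 = -1/4; K = -1/4 / (609/64)^2 = -1024/370881

Answer: K = -1024/370881
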